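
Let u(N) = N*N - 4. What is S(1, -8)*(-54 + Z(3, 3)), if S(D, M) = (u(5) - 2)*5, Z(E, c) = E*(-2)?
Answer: -5700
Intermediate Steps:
Z(E, c) = -2*E
u(N) = -4 + N² (u(N) = N² - 4 = -4 + N²)
S(D, M) = 95 (S(D, M) = ((-4 + 5²) - 2)*5 = ((-4 + 25) - 2)*5 = (21 - 2)*5 = 19*5 = 95)
S(1, -8)*(-54 + Z(3, 3)) = 95*(-54 - 2*3) = 95*(-54 - 6) = 95*(-60) = -5700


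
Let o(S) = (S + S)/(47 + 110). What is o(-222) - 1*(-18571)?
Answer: 2915203/157 ≈ 18568.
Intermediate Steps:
o(S) = 2*S/157 (o(S) = (2*S)/157 = (2*S)*(1/157) = 2*S/157)
o(-222) - 1*(-18571) = (2/157)*(-222) - 1*(-18571) = -444/157 + 18571 = 2915203/157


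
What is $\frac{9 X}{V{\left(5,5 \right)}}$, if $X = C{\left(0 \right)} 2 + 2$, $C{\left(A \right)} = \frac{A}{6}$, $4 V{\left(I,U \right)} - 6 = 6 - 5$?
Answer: $\frac{72}{7} \approx 10.286$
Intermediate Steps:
$V{\left(I,U \right)} = \frac{7}{4}$ ($V{\left(I,U \right)} = \frac{3}{2} + \frac{6 - 5}{4} = \frac{3}{2} + \frac{1}{4} \cdot 1 = \frac{3}{2} + \frac{1}{4} = \frac{7}{4}$)
$C{\left(A \right)} = \frac{A}{6}$ ($C{\left(A \right)} = A \frac{1}{6} = \frac{A}{6}$)
$X = 2$ ($X = \frac{1}{6} \cdot 0 \cdot 2 + 2 = 0 \cdot 2 + 2 = 0 + 2 = 2$)
$\frac{9 X}{V{\left(5,5 \right)}} = \frac{9 \cdot 2}{\frac{7}{4}} = 18 \cdot \frac{4}{7} = \frac{72}{7}$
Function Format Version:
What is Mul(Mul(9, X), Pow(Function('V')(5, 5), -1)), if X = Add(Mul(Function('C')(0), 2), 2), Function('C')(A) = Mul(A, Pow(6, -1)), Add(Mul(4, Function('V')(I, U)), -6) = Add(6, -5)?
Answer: Rational(72, 7) ≈ 10.286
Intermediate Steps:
Function('V')(I, U) = Rational(7, 4) (Function('V')(I, U) = Add(Rational(3, 2), Mul(Rational(1, 4), Add(6, -5))) = Add(Rational(3, 2), Mul(Rational(1, 4), 1)) = Add(Rational(3, 2), Rational(1, 4)) = Rational(7, 4))
Function('C')(A) = Mul(Rational(1, 6), A) (Function('C')(A) = Mul(A, Rational(1, 6)) = Mul(Rational(1, 6), A))
X = 2 (X = Add(Mul(Mul(Rational(1, 6), 0), 2), 2) = Add(Mul(0, 2), 2) = Add(0, 2) = 2)
Mul(Mul(9, X), Pow(Function('V')(5, 5), -1)) = Mul(Mul(9, 2), Pow(Rational(7, 4), -1)) = Mul(18, Rational(4, 7)) = Rational(72, 7)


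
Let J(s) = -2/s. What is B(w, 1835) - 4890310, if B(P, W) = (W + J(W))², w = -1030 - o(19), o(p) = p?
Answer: -5128583358021/3367225 ≈ -1.5231e+6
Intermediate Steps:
w = -1049 (w = -1030 - 1*19 = -1030 - 19 = -1049)
B(P, W) = (W - 2/W)²
B(w, 1835) - 4890310 = (-2 + 1835²)²/1835² - 4890310 = (-2 + 3367225)²/3367225 - 4890310 = (1/3367225)*3367223² - 4890310 = (1/3367225)*11338190731729 - 4890310 = 11338190731729/3367225 - 4890310 = -5128583358021/3367225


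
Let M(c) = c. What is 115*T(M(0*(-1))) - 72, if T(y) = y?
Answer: -72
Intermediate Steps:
115*T(M(0*(-1))) - 72 = 115*(0*(-1)) - 72 = 115*0 - 72 = 0 - 72 = -72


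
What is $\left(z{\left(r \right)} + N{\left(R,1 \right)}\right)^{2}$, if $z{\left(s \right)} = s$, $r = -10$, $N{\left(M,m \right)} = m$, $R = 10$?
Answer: $81$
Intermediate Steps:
$\left(z{\left(r \right)} + N{\left(R,1 \right)}\right)^{2} = \left(-10 + 1\right)^{2} = \left(-9\right)^{2} = 81$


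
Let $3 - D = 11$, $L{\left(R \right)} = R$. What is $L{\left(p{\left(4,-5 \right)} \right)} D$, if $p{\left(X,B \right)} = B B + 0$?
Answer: $-200$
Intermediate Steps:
$p{\left(X,B \right)} = B^{2}$ ($p{\left(X,B \right)} = B^{2} + 0 = B^{2}$)
$D = -8$ ($D = 3 - 11 = -8$)
$L{\left(p{\left(4,-5 \right)} \right)} D = \left(-5\right)^{2} \left(-8\right) = 25 \left(-8\right) = -200$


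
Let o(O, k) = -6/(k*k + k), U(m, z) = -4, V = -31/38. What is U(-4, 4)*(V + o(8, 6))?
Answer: 510/133 ≈ 3.8346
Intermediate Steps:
V = -31/38 (V = -31*1/38 = -31/38 ≈ -0.81579)
o(O, k) = -6/(k + k²) (o(O, k) = -6/(k² + k) = -6/(k + k²))
U(-4, 4)*(V + o(8, 6)) = -4*(-31/38 - 6/(6*(1 + 6))) = -4*(-31/38 - 6*⅙/7) = -4*(-31/38 - 6*⅙*⅐) = -4*(-31/38 - ⅐) = -4*(-255/266) = 510/133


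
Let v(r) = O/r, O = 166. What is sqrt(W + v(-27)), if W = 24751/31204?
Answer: I*sqrt(105584670561)/140418 ≈ 2.3141*I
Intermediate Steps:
v(r) = 166/r
W = 24751/31204 (W = 24751*(1/31204) = 24751/31204 ≈ 0.79320)
sqrt(W + v(-27)) = sqrt(24751/31204 + 166/(-27)) = sqrt(24751/31204 + 166*(-1/27)) = sqrt(24751/31204 - 166/27) = sqrt(-4511587/842508) = I*sqrt(105584670561)/140418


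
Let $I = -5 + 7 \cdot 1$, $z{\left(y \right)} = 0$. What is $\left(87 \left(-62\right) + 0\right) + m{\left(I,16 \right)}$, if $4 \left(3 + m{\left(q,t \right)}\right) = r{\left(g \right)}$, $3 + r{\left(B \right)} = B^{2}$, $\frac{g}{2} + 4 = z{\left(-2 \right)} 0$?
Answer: $- \frac{21527}{4} \approx -5381.8$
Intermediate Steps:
$g = -8$ ($g = -8 + 2 \cdot 0 \cdot 0 = -8 + 2 \cdot 0 = -8 + 0 = -8$)
$I = 2$ ($I = -5 + 7 = 2$)
$r{\left(B \right)} = -3 + B^{2}$
$m{\left(q,t \right)} = \frac{49}{4}$ ($m{\left(q,t \right)} = -3 + \frac{-3 + \left(-8\right)^{2}}{4} = -3 + \frac{-3 + 64}{4} = -3 + \frac{1}{4} \cdot 61 = -3 + \frac{61}{4} = \frac{49}{4}$)
$\left(87 \left(-62\right) + 0\right) + m{\left(I,16 \right)} = \left(87 \left(-62\right) + 0\right) + \frac{49}{4} = \left(-5394 + 0\right) + \frac{49}{4} = -5394 + \frac{49}{4} = - \frac{21527}{4}$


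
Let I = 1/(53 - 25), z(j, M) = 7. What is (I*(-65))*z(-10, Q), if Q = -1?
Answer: -65/4 ≈ -16.250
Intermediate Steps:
I = 1/28 ≈ 0.035714
(I*(-65))*z(-10, Q) = ((1/28)*(-65))*7 = -65/28*7 = -65/4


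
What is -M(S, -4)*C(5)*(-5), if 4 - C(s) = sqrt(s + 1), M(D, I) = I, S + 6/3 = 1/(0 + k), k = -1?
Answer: -80 + 20*sqrt(6) ≈ -31.010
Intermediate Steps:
S = -3 (S = -2 + 1/(0 - 1) = -2 + 1/(-1) = -2 - 1 = -3)
C(s) = 4 - sqrt(1 + s) (C(s) = 4 - sqrt(s + 1) = 4 - sqrt(1 + s))
-M(S, -4)*C(5)*(-5) = -(-4*(4 - sqrt(1 + 5)))*(-5) = -(-4*(4 - sqrt(6)))*(-5) = -(-16 + 4*sqrt(6))*(-5) = -(80 - 20*sqrt(6)) = -80 + 20*sqrt(6)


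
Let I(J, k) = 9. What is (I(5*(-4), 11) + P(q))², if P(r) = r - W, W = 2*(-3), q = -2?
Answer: 169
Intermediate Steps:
W = -6
P(r) = 6 + r (P(r) = r - 1*(-6) = r + 6 = 6 + r)
(I(5*(-4), 11) + P(q))² = (9 + (6 - 2))² = (9 + 4)² = 13² = 169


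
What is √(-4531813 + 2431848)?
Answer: I*√2099965 ≈ 1449.1*I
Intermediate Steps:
√(-4531813 + 2431848) = √(-2099965) = I*√2099965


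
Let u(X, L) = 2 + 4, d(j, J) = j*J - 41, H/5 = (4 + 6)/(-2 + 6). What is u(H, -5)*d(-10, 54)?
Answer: -3486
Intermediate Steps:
H = 25/2 (H = 5*((4 + 6)/(-2 + 6)) = 5*(10/4) = 5*(10*(¼)) = 5*(5/2) = 25/2 ≈ 12.500)
d(j, J) = -41 + J*j (d(j, J) = J*j - 41 = -41 + J*j)
u(X, L) = 6
u(H, -5)*d(-10, 54) = 6*(-41 + 54*(-10)) = 6*(-41 - 540) = 6*(-581) = -3486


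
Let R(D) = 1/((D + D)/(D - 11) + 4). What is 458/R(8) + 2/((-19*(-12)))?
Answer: -23205/38 ≈ -610.66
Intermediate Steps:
R(D) = 1/(4 + 2*D/(-11 + D)) (R(D) = 1/((2*D)/(-11 + D) + 4) = 1/(2*D/(-11 + D) + 4) = 1/(4 + 2*D/(-11 + D)))
458/R(8) + 2/((-19*(-12))) = 458/(((-11 + 8)/(2*(-22 + 3*8)))) + 2/((-19*(-12))) = 458/(((1/2)*(-3)/(-22 + 24))) + 2/228 = 458/(((1/2)*(-3)/2)) + 2*(1/228) = 458/(((1/2)*(1/2)*(-3))) + 1/114 = 458/(-3/4) + 1/114 = 458*(-4/3) + 1/114 = -1832/3 + 1/114 = -23205/38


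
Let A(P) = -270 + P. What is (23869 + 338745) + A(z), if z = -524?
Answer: 361820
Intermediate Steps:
(23869 + 338745) + A(z) = (23869 + 338745) + (-270 - 524) = 362614 - 794 = 361820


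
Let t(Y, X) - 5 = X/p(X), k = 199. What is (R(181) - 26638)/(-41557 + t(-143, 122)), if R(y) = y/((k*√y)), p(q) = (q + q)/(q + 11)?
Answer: 53276/82971 - 2*√181/16511229 ≈ 0.64210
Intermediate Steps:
p(q) = 2*q/(11 + q) (p(q) = (2*q)/(11 + q) = 2*q/(11 + q))
t(Y, X) = 21/2 + X/2 (t(Y, X) = 5 + X/((2*X/(11 + X))) = 5 + X*((11 + X)/(2*X)) = 5 + (11/2 + X/2) = 21/2 + X/2)
R(y) = √y/199 (R(y) = y/((199*√y)) = y*(1/(199*√y)) = √y/199)
(R(181) - 26638)/(-41557 + t(-143, 122)) = (√181/199 - 26638)/(-41557 + (21/2 + (½)*122)) = (-26638 + √181/199)/(-41557 + (21/2 + 61)) = (-26638 + √181/199)/(-41557 + 143/2) = (-26638 + √181/199)/(-82971/2) = (-26638 + √181/199)*(-2/82971) = 53276/82971 - 2*√181/16511229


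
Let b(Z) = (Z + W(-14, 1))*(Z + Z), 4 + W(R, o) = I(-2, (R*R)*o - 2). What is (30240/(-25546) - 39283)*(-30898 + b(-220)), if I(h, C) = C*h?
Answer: -119614575969778/12773 ≈ -9.3646e+9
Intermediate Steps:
W(R, o) = -2*o*R² (W(R, o) = -4 + ((R*R)*o - 2)*(-2) = -4 + (R²*o - 2)*(-2) = -4 + (o*R² - 2)*(-2) = -4 + (-2 + o*R²)*(-2) = -4 + (4 - 2*o*R²) = -2*o*R²)
b(Z) = 2*Z*(-392 + Z) (b(Z) = (Z - 2*1*(-14)²)*(Z + Z) = (Z - 2*1*196)*(2*Z) = (Z - 392)*(2*Z) = (-392 + Z)*(2*Z) = 2*Z*(-392 + Z))
(30240/(-25546) - 39283)*(-30898 + b(-220)) = (30240/(-25546) - 39283)*(-30898 + 2*(-220)*(-392 - 220)) = (30240*(-1/25546) - 39283)*(-30898 + 2*(-220)*(-612)) = (-15120/12773 - 39283)*(-30898 + 269280) = -501776879/12773*238382 = -119614575969778/12773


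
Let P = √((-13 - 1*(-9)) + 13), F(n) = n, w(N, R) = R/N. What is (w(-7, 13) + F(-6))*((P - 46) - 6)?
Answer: 385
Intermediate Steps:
P = 3 (P = √((-13 + 9) + 13) = √(-4 + 13) = √9 = 3)
(w(-7, 13) + F(-6))*((P - 46) - 6) = (13/(-7) - 6)*((3 - 46) - 6) = (13*(-⅐) - 6)*(-43 - 6) = (-13/7 - 6)*(-49) = -55/7*(-49) = 385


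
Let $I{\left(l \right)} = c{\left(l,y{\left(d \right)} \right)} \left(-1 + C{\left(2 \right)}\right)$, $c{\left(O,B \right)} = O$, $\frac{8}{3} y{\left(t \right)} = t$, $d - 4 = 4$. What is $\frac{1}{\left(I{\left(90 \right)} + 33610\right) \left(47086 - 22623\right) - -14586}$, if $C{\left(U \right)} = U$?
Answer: $\frac{1}{824417686} \approx 1.213 \cdot 10^{-9}$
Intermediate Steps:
$d = 8$ ($d = 4 + 4 = 8$)
$y{\left(t \right)} = \frac{3 t}{8}$
$I{\left(l \right)} = l$ ($I{\left(l \right)} = l \left(-1 + 2\right) = l 1 = l$)
$\frac{1}{\left(I{\left(90 \right)} + 33610\right) \left(47086 - 22623\right) - -14586} = \frac{1}{\left(90 + 33610\right) \left(47086 - 22623\right) - -14586} = \frac{1}{33700 \cdot 24463 + 14586} = \frac{1}{824403100 + 14586} = \frac{1}{824417686}$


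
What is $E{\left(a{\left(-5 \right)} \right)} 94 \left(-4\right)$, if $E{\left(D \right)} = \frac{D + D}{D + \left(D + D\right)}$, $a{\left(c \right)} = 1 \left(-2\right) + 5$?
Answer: $- \frac{752}{3} \approx -250.67$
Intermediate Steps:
$a{\left(c \right)} = 3$ ($a{\left(c \right)} = -2 + 5 = 3$)
$E{\left(D \right)} = \frac{2}{3}$ ($E{\left(D \right)} = \frac{2 D}{D + 2 D} = \frac{2 D}{3 D} = 2 D \frac{1}{3 D} = \frac{2}{3}$)
$E{\left(a{\left(-5 \right)} \right)} 94 \left(-4\right) = \frac{2}{3} \cdot 94 \left(-4\right) = \frac{188}{3} \left(-4\right) = - \frac{752}{3}$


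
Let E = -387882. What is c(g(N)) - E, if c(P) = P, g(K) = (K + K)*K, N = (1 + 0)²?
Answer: 387884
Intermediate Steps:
N = 1 (N = 1² = 1)
g(K) = 2*K² (g(K) = (2*K)*K = 2*K²)
c(g(N)) - E = 2*1² - 1*(-387882) = 2*1 + 387882 = 2 + 387882 = 387884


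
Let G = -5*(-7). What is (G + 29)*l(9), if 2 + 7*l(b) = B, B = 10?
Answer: 512/7 ≈ 73.143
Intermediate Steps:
l(b) = 8/7 (l(b) = -2/7 + (1/7)*10 = -2/7 + 10/7 = 8/7)
G = 35
(G + 29)*l(9) = (35 + 29)*(8/7) = 64*(8/7) = 512/7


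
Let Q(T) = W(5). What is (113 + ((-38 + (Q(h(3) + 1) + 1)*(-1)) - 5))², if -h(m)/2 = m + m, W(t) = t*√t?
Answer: 4886 - 690*√5 ≈ 3343.1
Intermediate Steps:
W(t) = t^(3/2)
h(m) = -4*m (h(m) = -2*(m + m) = -4*m)
Q(T) = 5*√5 (Q(T) = 5^(3/2) = 5*√5)
(113 + ((-38 + (Q(h(3) + 1) + 1)*(-1)) - 5))² = (113 + ((-38 + (5*√5 + 1)*(-1)) - 5))² = (113 + ((-38 + (1 + 5*√5)*(-1)) - 5))² = (113 + ((-38 + (-1 - 5*√5)) - 5))² = (113 + ((-39 - 5*√5) - 5))² = (113 + (-44 - 5*√5))² = (69 - 5*√5)²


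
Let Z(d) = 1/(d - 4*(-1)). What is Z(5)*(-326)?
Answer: -326/9 ≈ -36.222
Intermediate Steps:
Z(d) = 1/(4 + d) (Z(d) = 1/(d + 4) = 1/(4 + d))
Z(5)*(-326) = -326/(4 + 5) = -326/9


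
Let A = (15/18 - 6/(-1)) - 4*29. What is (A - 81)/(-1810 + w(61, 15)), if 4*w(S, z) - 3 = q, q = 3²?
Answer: 1141/10842 ≈ 0.10524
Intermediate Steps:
q = 9
w(S, z) = 3 (w(S, z) = ¾ + (¼)*9 = ¾ + 9/4 = 3)
A = -655/6 (A = (15*(1/18) - 6*(-1)) - 116 = (⅚ + 6) - 116 = 41/6 - 116 = -655/6 ≈ -109.17)
(A - 81)/(-1810 + w(61, 15)) = (-655/6 - 81)/(-1810 + 3) = -1141/6/(-1807) = -1141/6*(-1/1807) = 1141/10842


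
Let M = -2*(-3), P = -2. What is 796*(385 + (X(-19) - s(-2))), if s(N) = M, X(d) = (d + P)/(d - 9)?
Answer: 302281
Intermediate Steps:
X(d) = (-2 + d)/(-9 + d) (X(d) = (d - 2)/(d - 9) = (-2 + d)/(-9 + d))
M = 6
s(N) = 6
796*(385 + (X(-19) - s(-2))) = 796*(385 + ((-2 - 19)/(-9 - 19) - 1*6)) = 796*(385 + (-21/(-28) - 6)) = 796*(385 + (-1/28*(-21) - 6)) = 796*(385 + (¾ - 6)) = 796*(385 - 21/4) = 796*(1519/4) = 302281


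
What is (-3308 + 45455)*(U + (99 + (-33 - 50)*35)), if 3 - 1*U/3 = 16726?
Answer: -2232737325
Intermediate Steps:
U = -50169 (U = 9 - 3*16726 = 9 - 50178 = -50169)
(-3308 + 45455)*(U + (99 + (-33 - 50)*35)) = (-3308 + 45455)*(-50169 + (99 + (-33 - 50)*35)) = 42147*(-50169 + (99 - 83*35)) = 42147*(-50169 + (99 - 2905)) = 42147*(-50169 - 2806) = 42147*(-52975) = -2232737325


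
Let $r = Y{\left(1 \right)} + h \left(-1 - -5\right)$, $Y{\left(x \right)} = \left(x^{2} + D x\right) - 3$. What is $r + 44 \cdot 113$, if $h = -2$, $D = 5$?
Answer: $4967$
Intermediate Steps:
$Y{\left(x \right)} = -3 + x^{2} + 5 x$ ($Y{\left(x \right)} = \left(x^{2} + 5 x\right) - 3 = -3 + x^{2} + 5 x$)
$r = -5$ ($r = \left(-3 + 1^{2} + 5 \cdot 1\right) - 2 \left(-1 - -5\right) = \left(-3 + 1 + 5\right) - 2 \left(-1 + 5\right) = 3 - 8 = -5$)
$r + 44 \cdot 113 = -5 + 44 \cdot 113 = -5 + 4972 = 4967$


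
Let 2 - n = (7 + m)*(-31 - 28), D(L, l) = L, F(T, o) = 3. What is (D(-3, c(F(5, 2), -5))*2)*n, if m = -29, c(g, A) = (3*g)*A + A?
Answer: 7776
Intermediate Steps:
c(g, A) = A + 3*A*g (c(g, A) = 3*A*g + A = A + 3*A*g)
n = -1296 (n = 2 - (7 - 29)*(-31 - 28) = 2 - (-22)*(-59) = 2 - 1*1298 = 2 - 1298 = -1296)
(D(-3, c(F(5, 2), -5))*2)*n = -3*2*(-1296) = -6*(-1296) = 7776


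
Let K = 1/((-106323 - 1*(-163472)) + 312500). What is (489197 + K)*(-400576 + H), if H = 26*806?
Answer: -68647133255415480/369649 ≈ -1.8571e+11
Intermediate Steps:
K = 1/369649 (K = 1/((-106323 + 163472) + 312500) = 1/(57149 + 312500) = 1/369649 ≈ 2.7053e-6)
H = 20956
(489197 + K)*(-400576 + H) = (489197 + 1/369649)*(-400576 + 20956) = (180831181854/369649)*(-379620) = -68647133255415480/369649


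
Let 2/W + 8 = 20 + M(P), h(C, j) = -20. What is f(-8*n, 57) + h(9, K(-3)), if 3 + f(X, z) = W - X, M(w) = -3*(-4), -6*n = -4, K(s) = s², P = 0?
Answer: -211/12 ≈ -17.583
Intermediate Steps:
n = ⅔ (n = -⅙*(-4) = ⅔ ≈ 0.66667)
M(w) = 12
W = 1/12 (W = 2/(-8 + (20 + 12)) = 2/(-8 + 32) = 2/24 = 2*(1/24) = 1/12 ≈ 0.083333)
f(X, z) = -35/12 - X (f(X, z) = -3 + (1/12 - X) = -35/12 - X)
f(-8*n, 57) + h(9, K(-3)) = (-35/12 - (-8)*2/3) - 20 = (-35/12 - 1*(-16/3)) - 20 = (-35/12 + 16/3) - 20 = 29/12 - 20 = -211/12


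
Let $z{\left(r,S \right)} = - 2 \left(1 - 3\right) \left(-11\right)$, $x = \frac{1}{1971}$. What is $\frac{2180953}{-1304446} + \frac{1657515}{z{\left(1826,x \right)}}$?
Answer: $- \frac{98283398801}{2608892} \approx -37672.0$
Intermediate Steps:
$x = \frac{1}{1971} \approx 0.00050736$
$z{\left(r,S \right)} = -44$ ($z{\left(r,S \right)} = - 2 \left(1 - 3\right) \left(-11\right) = \left(-2\right) \left(-2\right) \left(-11\right) = 4 \left(-11\right) = -44$)
$\frac{2180953}{-1304446} + \frac{1657515}{z{\left(1826,x \right)}} = \frac{2180953}{-1304446} + \frac{1657515}{-44} = 2180953 \left(- \frac{1}{1304446}\right) + 1657515 \left(- \frac{1}{44}\right) = - \frac{2180953}{1304446} - \frac{1657515}{44} = - \frac{98283398801}{2608892}$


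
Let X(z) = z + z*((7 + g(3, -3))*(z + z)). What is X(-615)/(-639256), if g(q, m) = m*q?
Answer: 1513515/639256 ≈ 2.3676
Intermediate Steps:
X(z) = z - 4*z² (X(z) = z + z*((7 - 3*3)*(z + z)) = z + z*((7 - 9)*(2*z)) = z + z*(-4*z) = z - 4*z²)
X(-615)/(-639256) = -615*(1 - 4*(-615))/(-639256) = -615*(1 + 2460)*(-1/639256) = -615*2461*(-1/639256) = -1513515*(-1/639256) = 1513515/639256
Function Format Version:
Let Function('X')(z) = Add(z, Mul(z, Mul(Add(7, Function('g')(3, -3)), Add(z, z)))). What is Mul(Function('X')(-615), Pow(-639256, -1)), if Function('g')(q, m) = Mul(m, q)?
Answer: Rational(1513515, 639256) ≈ 2.3676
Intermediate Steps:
Function('X')(z) = Add(z, Mul(-4, Pow(z, 2))) (Function('X')(z) = Add(z, Mul(z, Mul(Add(7, Mul(-3, 3)), Add(z, z)))) = Add(z, Mul(z, Mul(Add(7, -9), Mul(2, z)))) = Add(z, Mul(z, Mul(-2, Mul(2, z)))) = Add(z, Mul(z, Mul(-4, z))) = Add(z, Mul(-4, Pow(z, 2))))
Mul(Function('X')(-615), Pow(-639256, -1)) = Mul(Mul(-615, Add(1, Mul(-4, -615))), Pow(-639256, -1)) = Mul(Mul(-615, Add(1, 2460)), Rational(-1, 639256)) = Mul(Mul(-615, 2461), Rational(-1, 639256)) = Mul(-1513515, Rational(-1, 639256)) = Rational(1513515, 639256)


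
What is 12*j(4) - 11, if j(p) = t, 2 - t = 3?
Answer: -23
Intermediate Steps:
t = -1 (t = 2 - 1*3 = 2 - 3 = -1)
j(p) = -1
12*j(4) - 11 = 12*(-1) - 11 = -12 - 11 = -23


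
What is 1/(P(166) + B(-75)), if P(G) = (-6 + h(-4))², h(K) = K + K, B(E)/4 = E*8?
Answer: -1/2204 ≈ -0.00045372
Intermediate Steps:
B(E) = 32*E (B(E) = 4*(E*8) = 4*(8*E) = 32*E)
h(K) = 2*K
P(G) = 196 (P(G) = (-6 + 2*(-4))² = (-6 - 8)² = (-14)² = 196)
1/(P(166) + B(-75)) = 1/(196 + 32*(-75)) = 1/(196 - 2400) = 1/(-2204) = -1/2204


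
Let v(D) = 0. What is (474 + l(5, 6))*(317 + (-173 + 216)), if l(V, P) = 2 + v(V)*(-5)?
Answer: 171360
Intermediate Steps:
l(V, P) = 2 (l(V, P) = 2 + 0*(-5) = 2 + 0 = 2)
(474 + l(5, 6))*(317 + (-173 + 216)) = (474 + 2)*(317 + (-173 + 216)) = 476*(317 + 43) = 476*360 = 171360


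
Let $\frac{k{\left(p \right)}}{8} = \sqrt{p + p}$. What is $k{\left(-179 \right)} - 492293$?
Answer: $-492293 + 8 i \sqrt{358} \approx -4.9229 \cdot 10^{5} + 151.37 i$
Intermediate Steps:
$k{\left(p \right)} = 8 \sqrt{2} \sqrt{p}$ ($k{\left(p \right)} = 8 \sqrt{p + p} = 8 \sqrt{2 p} = 8 \sqrt{2} \sqrt{p}$)
$k{\left(-179 \right)} - 492293 = 8 \sqrt{2} \sqrt{-179} - 492293 = 8 \sqrt{2} i \sqrt{179} - 492293 = 8 i \sqrt{358} - 492293 = -492293 + 8 i \sqrt{358}$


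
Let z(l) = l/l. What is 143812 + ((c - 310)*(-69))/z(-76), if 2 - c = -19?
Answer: 163753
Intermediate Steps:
z(l) = 1
c = 21 (c = 2 - 1*(-19) = 2 + 19 = 21)
143812 + ((c - 310)*(-69))/z(-76) = 143812 + ((21 - 310)*(-69))/1 = 143812 - 289*(-69)*1 = 143812 + 19941*1 = 143812 + 19941 = 163753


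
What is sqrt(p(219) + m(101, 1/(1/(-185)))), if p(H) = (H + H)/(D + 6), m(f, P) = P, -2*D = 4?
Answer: I*sqrt(302)/2 ≈ 8.6891*I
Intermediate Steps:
D = -2 (D = -1/2*4 = -2)
p(H) = H/2 (p(H) = (H + H)/(-2 + 6) = (2*H)/4 = (2*H)*(1/4) = H/2)
sqrt(p(219) + m(101, 1/(1/(-185)))) = sqrt((1/2)*219 + 1/(1/(-185))) = sqrt(219/2 + 1/(-1/185)) = sqrt(219/2 - 185) = sqrt(-151/2) = I*sqrt(302)/2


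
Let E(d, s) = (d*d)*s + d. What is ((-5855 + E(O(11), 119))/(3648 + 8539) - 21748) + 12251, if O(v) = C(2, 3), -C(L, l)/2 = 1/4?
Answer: -66140437/6964 ≈ -9497.5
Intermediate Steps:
C(L, l) = -1/2 (C(L, l) = -2/4 = -2*1/4 = -1/2)
O(v) = -1/2
E(d, s) = d + s*d**2 (E(d, s) = d**2*s + d = s*d**2 + d = d + s*d**2)
((-5855 + E(O(11), 119))/(3648 + 8539) - 21748) + 12251 = ((-5855 - (1 - 1/2*119)/2)/(3648 + 8539) - 21748) + 12251 = ((-5855 - (1 - 119/2)/2)/12187 - 21748) + 12251 = ((-5855 - 1/2*(-117/2))*(1/12187) - 21748) + 12251 = ((-5855 + 117/4)*(1/12187) - 21748) + 12251 = (-23303/4*1/12187 - 21748) + 12251 = (-3329/6964 - 21748) + 12251 = -151456401/6964 + 12251 = -66140437/6964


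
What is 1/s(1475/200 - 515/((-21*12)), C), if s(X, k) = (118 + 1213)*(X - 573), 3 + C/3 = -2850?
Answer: -504/378063895 ≈ -1.3331e-6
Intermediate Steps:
C = -8559 (C = -9 + 3*(-2850) = -9 - 8550 = -8559)
s(X, k) = -762663 + 1331*X (s(X, k) = 1331*(-573 + X) = -762663 + 1331*X)
1/s(1475/200 - 515/((-21*12)), C) = 1/(-762663 + 1331*(1475/200 - 515/((-21*12)))) = 1/(-762663 + 1331*(1475*(1/200) - 515/(-252))) = 1/(-762663 + 1331*(59/8 - 515*(-1/252))) = 1/(-762663 + 1331*(59/8 + 515/252)) = 1/(-762663 + 1331*(4747/504)) = 1/(-762663 + 6318257/504) = 1/(-378063895/504) = -504/378063895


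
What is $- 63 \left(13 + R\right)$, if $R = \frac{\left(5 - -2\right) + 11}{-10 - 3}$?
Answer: $- \frac{9513}{13} \approx -731.77$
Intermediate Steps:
$R = - \frac{18}{13}$ ($R = \frac{\left(5 + 2\right) + 11}{-13} = \left(7 + 11\right) \left(- \frac{1}{13}\right) = 18 \left(- \frac{1}{13}\right) = - \frac{18}{13} \approx -1.3846$)
$- 63 \left(13 + R\right) = - 63 \left(13 - \frac{18}{13}\right) = \left(-63\right) \frac{151}{13} = - \frac{9513}{13}$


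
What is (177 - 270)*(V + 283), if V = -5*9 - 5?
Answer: -21669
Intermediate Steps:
V = -50 (V = -45 - 5 = -50)
(177 - 270)*(V + 283) = (177 - 270)*(-50 + 283) = -93*233 = -21669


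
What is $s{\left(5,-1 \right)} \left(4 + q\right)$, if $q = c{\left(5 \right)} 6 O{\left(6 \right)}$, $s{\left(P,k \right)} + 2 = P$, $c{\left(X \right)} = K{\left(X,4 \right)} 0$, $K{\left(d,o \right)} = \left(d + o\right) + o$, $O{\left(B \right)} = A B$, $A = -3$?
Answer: $12$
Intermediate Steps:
$O{\left(B \right)} = - 3 B$
$K{\left(d,o \right)} = d + 2 o$
$c{\left(X \right)} = 0$ ($c{\left(X \right)} = \left(X + 2 \cdot 4\right) 0 = \left(X + 8\right) 0 = \left(8 + X\right) 0 = 0$)
$s{\left(P,k \right)} = -2 + P$
$q = 0$ ($q = 0 \cdot 6 \left(\left(-3\right) 6\right) = 0 \left(-18\right) = 0$)
$s{\left(5,-1 \right)} \left(4 + q\right) = \left(-2 + 5\right) \left(4 + 0\right) = 3 \cdot 4 = 12$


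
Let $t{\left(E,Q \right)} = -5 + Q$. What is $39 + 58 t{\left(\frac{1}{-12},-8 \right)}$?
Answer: $-715$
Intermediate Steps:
$39 + 58 t{\left(\frac{1}{-12},-8 \right)} = 39 + 58 \left(-5 - 8\right) = 39 + 58 \left(-13\right) = 39 - 754 = -715$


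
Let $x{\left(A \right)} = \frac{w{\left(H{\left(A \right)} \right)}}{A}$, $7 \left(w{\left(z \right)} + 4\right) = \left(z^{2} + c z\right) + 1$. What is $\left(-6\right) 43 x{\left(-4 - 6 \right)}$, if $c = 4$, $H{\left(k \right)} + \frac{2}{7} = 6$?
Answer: $\frac{180213}{1715} \approx 105.08$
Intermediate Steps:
$H{\left(k \right)} = \frac{40}{7}$ ($H{\left(k \right)} = - \frac{2}{7} + 6 = \frac{40}{7}$)
$w{\left(z \right)} = - \frac{27}{7} + \frac{z^{2}}{7} + \frac{4 z}{7}$ ($w{\left(z \right)} = -4 + \frac{\left(z^{2} + 4 z\right) + 1}{7} = -4 + \frac{1 + z^{2} + 4 z}{7} = -4 + \left(\frac{1}{7} + \frac{z^{2}}{7} + \frac{4 z}{7}\right) = - \frac{27}{7} + \frac{z^{2}}{7} + \frac{4 z}{7}$)
$x{\left(A \right)} = \frac{1397}{343 A}$ ($x{\left(A \right)} = \frac{- \frac{27}{7} + \frac{\left(\frac{40}{7}\right)^{2}}{7} + \frac{4}{7} \cdot \frac{40}{7}}{A} = \frac{- \frac{27}{7} + \frac{1}{7} \cdot \frac{1600}{49} + \frac{160}{49}}{A} = \frac{- \frac{27}{7} + \frac{1600}{343} + \frac{160}{49}}{A} = \frac{1397}{343 A}$)
$\left(-6\right) 43 x{\left(-4 - 6 \right)} = \left(-6\right) 43 \frac{1397}{343 \left(-4 - 6\right)} = - 258 \frac{1397}{343 \left(-4 - 6\right)} = - 258 \frac{1397}{343 \left(-10\right)} = - 258 \cdot \frac{1397}{343} \left(- \frac{1}{10}\right) = \left(-258\right) \left(- \frac{1397}{3430}\right) = \frac{180213}{1715}$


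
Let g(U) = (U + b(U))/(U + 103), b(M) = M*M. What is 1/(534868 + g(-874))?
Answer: 257/137206742 ≈ 1.8731e-6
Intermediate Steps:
b(M) = M²
g(U) = (U + U²)/(103 + U) (g(U) = (U + U²)/(U + 103) = (U + U²)/(103 + U))
1/(534868 + g(-874)) = 1/(534868 - 874*(1 - 874)/(103 - 874)) = 1/(534868 - 874*(-873)/(-771)) = 1/(534868 - 874*(-1/771)*(-873)) = 1/(534868 - 254334/257) = 1/(137206742/257) = 257/137206742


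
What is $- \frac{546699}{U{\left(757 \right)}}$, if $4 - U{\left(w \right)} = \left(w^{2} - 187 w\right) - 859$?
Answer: $\frac{546699}{430627} \approx 1.2695$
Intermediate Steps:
$U{\left(w \right)} = 863 - w^{2} + 187 w$ ($U{\left(w \right)} = 4 - \left(\left(w^{2} - 187 w\right) - 859\right) = 4 - \left(-859 + w^{2} - 187 w\right) = 4 + \left(859 - w^{2} + 187 w\right) = 863 - w^{2} + 187 w$)
$- \frac{546699}{U{\left(757 \right)}} = - \frac{546699}{863 - 757^{2} + 187 \cdot 757} = - \frac{546699}{863 - 573049 + 141559} = - \frac{546699}{-430627} = \left(-546699\right) \left(- \frac{1}{430627}\right) = \frac{546699}{430627}$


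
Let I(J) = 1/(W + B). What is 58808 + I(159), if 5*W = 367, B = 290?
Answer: 106854141/1817 ≈ 58808.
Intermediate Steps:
W = 367/5 (W = (⅕)*367 = 367/5 ≈ 73.400)
I(J) = 5/1817 (I(J) = 1/(367/5 + 290) = 1/(1817/5) = 5/1817)
58808 + I(159) = 58808 + 5/1817 = 106854141/1817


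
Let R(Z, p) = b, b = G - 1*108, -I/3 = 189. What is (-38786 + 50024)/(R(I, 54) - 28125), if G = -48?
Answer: -3746/9427 ≈ -0.39737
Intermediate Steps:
I = -567 (I = -3*189 = -567)
b = -156 (b = -48 - 1*108 = -48 - 108 = -156)
R(Z, p) = -156
(-38786 + 50024)/(R(I, 54) - 28125) = (-38786 + 50024)/(-156 - 28125) = 11238/(-28281) = 11238*(-1/28281) = -3746/9427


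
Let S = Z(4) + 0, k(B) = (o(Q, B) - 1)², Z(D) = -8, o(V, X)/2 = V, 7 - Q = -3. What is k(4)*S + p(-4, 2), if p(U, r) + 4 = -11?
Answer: -2903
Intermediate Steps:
Q = 10 (Q = 7 - 1*(-3) = 7 + 3 = 10)
o(V, X) = 2*V
p(U, r) = -15 (p(U, r) = -4 - 11 = -15)
k(B) = 361 (k(B) = (2*10 - 1)² = (20 - 1)² = 19² = 361)
S = -8 (S = -8 + 0 = -8)
k(4)*S + p(-4, 2) = 361*(-8) - 15 = -2888 - 15 = -2903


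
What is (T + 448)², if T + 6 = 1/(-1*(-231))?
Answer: 10425022609/53361 ≈ 1.9537e+5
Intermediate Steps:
T = -1385/231 (T = -6 + 1/(-1*(-231)) = -6 + 1/231 = -1385/231 ≈ -5.9957)
(T + 448)² = (-1385/231 + 448)² = (102103/231)² = 10425022609/53361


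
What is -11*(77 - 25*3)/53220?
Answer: -11/26610 ≈ -0.00041338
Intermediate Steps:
-11*(77 - 25*3)/53220 = -11*(77 - 75)*(1/53220) = -11*2*(1/53220) = -22*1/53220 = -11/26610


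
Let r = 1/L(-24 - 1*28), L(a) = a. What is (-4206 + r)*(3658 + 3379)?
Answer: -1539083381/52 ≈ -2.9598e+7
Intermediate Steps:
r = -1/52 (r = 1/(-24 - 1*28) = 1/(-24 - 28) = 1/(-52) = -1/52 ≈ -0.019231)
(-4206 + r)*(3658 + 3379) = (-4206 - 1/52)*(3658 + 3379) = -218713/52*7037 = -1539083381/52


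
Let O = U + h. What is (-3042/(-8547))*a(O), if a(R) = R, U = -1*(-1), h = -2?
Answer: -1014/2849 ≈ -0.35591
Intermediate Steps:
U = 1
O = -1 (O = 1 - 2 = -1)
(-3042/(-8547))*a(O) = -3042/(-8547)*(-1) = -3042*(-1/8547)*(-1) = (1014/2849)*(-1) = -1014/2849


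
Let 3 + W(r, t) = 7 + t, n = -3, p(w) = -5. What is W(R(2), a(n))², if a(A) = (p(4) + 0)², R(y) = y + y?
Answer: 841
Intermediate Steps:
R(y) = 2*y
a(A) = 25 (a(A) = (-5 + 0)² = (-5)² = 25)
W(r, t) = 4 + t (W(r, t) = -3 + (7 + t) = 4 + t)
W(R(2), a(n))² = (4 + 25)² = 29² = 841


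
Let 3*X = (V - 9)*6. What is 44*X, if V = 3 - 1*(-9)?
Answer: 264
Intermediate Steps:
V = 12 (V = 3 + 9 = 12)
X = 6 (X = ((12 - 9)*6)/3 = (3*6)/3 = (1/3)*18 = 6)
44*X = 44*6 = 264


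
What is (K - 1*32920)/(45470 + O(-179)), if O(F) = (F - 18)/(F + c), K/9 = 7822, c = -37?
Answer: 8095248/9821717 ≈ 0.82422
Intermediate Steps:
K = 70398 (K = 9*7822 = 70398)
O(F) = (-18 + F)/(-37 + F) (O(F) = (F - 18)/(F - 37) = (-18 + F)/(-37 + F))
(K - 1*32920)/(45470 + O(-179)) = (70398 - 1*32920)/(45470 + (-18 - 179)/(-37 - 179)) = (70398 - 32920)/(45470 - 197/(-216)) = 37478/(45470 - 1/216*(-197)) = 37478/(45470 + 197/216) = 37478/(9821717/216) = 37478*(216/9821717) = 8095248/9821717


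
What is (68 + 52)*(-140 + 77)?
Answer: -7560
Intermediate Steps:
(68 + 52)*(-140 + 77) = 120*(-63) = -7560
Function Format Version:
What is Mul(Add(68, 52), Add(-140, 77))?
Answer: -7560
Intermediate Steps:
Mul(Add(68, 52), Add(-140, 77)) = Mul(120, -63) = -7560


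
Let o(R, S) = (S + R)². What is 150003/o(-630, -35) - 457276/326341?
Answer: -21895250011/20616592675 ≈ -1.0620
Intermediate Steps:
o(R, S) = (R + S)²
150003/o(-630, -35) - 457276/326341 = 150003/((-630 - 35)²) - 457276/326341 = 150003/((-665)²) - 457276*1/326341 = 150003/442225 - 457276/326341 = 150003*(1/442225) - 457276/326341 = 21429/63175 - 457276/326341 = -21895250011/20616592675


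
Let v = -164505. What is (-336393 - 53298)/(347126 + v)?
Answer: -389691/182621 ≈ -2.1339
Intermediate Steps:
(-336393 - 53298)/(347126 + v) = (-336393 - 53298)/(347126 - 164505) = -389691/182621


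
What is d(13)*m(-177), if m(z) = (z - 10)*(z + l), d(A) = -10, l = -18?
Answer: -364650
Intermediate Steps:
m(z) = (-18 + z)*(-10 + z) (m(z) = (z - 10)*(z - 18) = (-10 + z)*(-18 + z) = (-18 + z)*(-10 + z))
d(13)*m(-177) = -10*(180 + (-177)² - 28*(-177)) = -10*(180 + 31329 + 4956) = -10*36465 = -364650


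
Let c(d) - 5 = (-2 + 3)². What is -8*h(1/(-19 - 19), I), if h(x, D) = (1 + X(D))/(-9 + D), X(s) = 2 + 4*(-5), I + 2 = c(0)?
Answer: -136/5 ≈ -27.200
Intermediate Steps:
c(d) = 6 (c(d) = 5 + (-2 + 3)² = 5 + 1² = 5 + 1 = 6)
I = 4 (I = -2 + 6 = 4)
X(s) = -18 (X(s) = 2 - 20 = -18)
h(x, D) = -17/(-9 + D) (h(x, D) = (1 - 18)/(-9 + D) = -17/(-9 + D))
-8*h(1/(-19 - 19), I) = -(-136)/(-9 + 4) = -(-136)/(-5) = -(-136)*(-1)/5 = -8*17/5 = -136/5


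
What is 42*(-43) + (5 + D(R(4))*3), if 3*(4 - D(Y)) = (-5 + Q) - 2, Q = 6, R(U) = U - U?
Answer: -1788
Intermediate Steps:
R(U) = 0
D(Y) = 13/3 (D(Y) = 4 - ((-5 + 6) - 2)/3 = 4 - (1 - 2)/3 = 4 - ⅓*(-1) = 4 + ⅓ = 13/3)
42*(-43) + (5 + D(R(4))*3) = 42*(-43) + (5 + (13/3)*3) = -1806 + (5 + 13) = -1806 + 18 = -1788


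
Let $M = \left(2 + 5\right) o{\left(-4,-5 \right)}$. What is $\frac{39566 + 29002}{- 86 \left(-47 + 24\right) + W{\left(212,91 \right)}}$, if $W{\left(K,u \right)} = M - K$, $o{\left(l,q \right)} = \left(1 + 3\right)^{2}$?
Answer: $\frac{11428}{313} \approx 36.511$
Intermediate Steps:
$o{\left(l,q \right)} = 16$ ($o{\left(l,q \right)} = 4^{2} = 16$)
$M = 112$ ($M = \left(2 + 5\right) 16 = 7 \cdot 16 = 112$)
$W{\left(K,u \right)} = 112 - K$
$\frac{39566 + 29002}{- 86 \left(-47 + 24\right) + W{\left(212,91 \right)}} = \frac{39566 + 29002}{- 86 \left(-47 + 24\right) + \left(112 - 212\right)} = \frac{68568}{\left(-86\right) \left(-23\right) + \left(112 - 212\right)} = \frac{68568}{1978 - 100} = \frac{68568}{1878} = 68568 \cdot \frac{1}{1878} = \frac{11428}{313}$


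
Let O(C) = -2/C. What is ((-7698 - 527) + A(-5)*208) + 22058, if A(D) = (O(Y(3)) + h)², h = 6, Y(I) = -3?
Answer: 207697/9 ≈ 23077.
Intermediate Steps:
A(D) = 400/9 (A(D) = (-2/(-3) + 6)² = (-2*(-⅓) + 6)² = (⅔ + 6)² = (20/3)² = 400/9)
((-7698 - 527) + A(-5)*208) + 22058 = ((-7698 - 527) + (400/9)*208) + 22058 = (-8225 + 83200/9) + 22058 = 9175/9 + 22058 = 207697/9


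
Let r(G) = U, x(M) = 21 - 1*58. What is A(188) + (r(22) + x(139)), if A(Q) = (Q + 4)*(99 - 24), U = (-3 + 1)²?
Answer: 14367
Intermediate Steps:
x(M) = -37 (x(M) = 21 - 58 = -37)
U = 4 (U = (-2)² = 4)
r(G) = 4
A(Q) = 300 + 75*Q (A(Q) = (4 + Q)*75 = 300 + 75*Q)
A(188) + (r(22) + x(139)) = (300 + 75*188) + (4 - 37) = (300 + 14100) - 33 = 14400 - 33 = 14367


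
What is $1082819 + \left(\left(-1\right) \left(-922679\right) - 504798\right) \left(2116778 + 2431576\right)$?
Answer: $1900671800693$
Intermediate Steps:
$1082819 + \left(\left(-1\right) \left(-922679\right) - 504798\right) \left(2116778 + 2431576\right) = 1082819 + \left(922679 - 504798\right) 4548354 = 1082819 + 417881 \cdot 4548354 = 1082819 + 1900670717874 = 1900671800693$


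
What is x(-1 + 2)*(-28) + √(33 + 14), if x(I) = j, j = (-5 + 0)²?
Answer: -700 + √47 ≈ -693.14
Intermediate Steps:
j = 25 (j = (-5)² = 25)
x(I) = 25
x(-1 + 2)*(-28) + √(33 + 14) = 25*(-28) + √(33 + 14) = -700 + √47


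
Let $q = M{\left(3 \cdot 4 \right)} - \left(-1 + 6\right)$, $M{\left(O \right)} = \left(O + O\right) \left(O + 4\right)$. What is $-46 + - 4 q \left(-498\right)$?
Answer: $754922$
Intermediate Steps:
$M{\left(O \right)} = 2 O \left(4 + O\right)$
$q = 379$ ($q = 2 \cdot 3 \cdot 4 \left(4 + 3 \cdot 4\right) - \left(-1 + 6\right) = 2 \cdot 12 \left(4 + 12\right) - 5 = 2 \cdot 12 \cdot 16 - 5 = 384 - 5 = 379$)
$-46 + - 4 q \left(-498\right) = -46 + \left(-4\right) 379 \left(-498\right) = -46 - -754968 = -46 + 754968 = 754922$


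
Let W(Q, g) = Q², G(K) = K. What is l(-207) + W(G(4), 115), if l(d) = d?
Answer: -191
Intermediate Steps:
l(-207) + W(G(4), 115) = -207 + 4² = -207 + 16 = -191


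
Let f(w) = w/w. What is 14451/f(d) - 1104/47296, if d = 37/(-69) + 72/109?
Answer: 42717087/2956 ≈ 14451.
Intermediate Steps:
d = 935/7521 (d = 37*(-1/69) + 72*(1/109) = -37/69 + 72/109 = 935/7521 ≈ 0.12432)
f(w) = 1
14451/f(d) - 1104/47296 = 14451/1 - 1104/47296 = 14451*1 - 1104*1/47296 = 14451 - 69/2956 = 42717087/2956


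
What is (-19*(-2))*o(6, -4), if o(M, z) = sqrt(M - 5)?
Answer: 38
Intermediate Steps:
o(M, z) = sqrt(-5 + M)
(-19*(-2))*o(6, -4) = (-19*(-2))*sqrt(-5 + 6) = 38*sqrt(1) = 38*1 = 38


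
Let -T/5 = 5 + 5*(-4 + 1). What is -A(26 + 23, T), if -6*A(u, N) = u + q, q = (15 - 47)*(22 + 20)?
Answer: -1295/6 ≈ -215.83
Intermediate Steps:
T = 50 (T = -5*(5 + 5*(-4 + 1)) = -5*(5 + 5*(-3)) = -5*(5 - 15) = -5*(-10) = 50)
q = -1344 (q = -32*42 = -1344)
A(u, N) = 224 - u/6 (A(u, N) = -(u - 1344)/6 = -(-1344 + u)/6 = 224 - u/6)
-A(26 + 23, T) = -(224 - (26 + 23)/6) = -(224 - ⅙*49) = -(224 - 49/6) = -1*1295/6 = -1295/6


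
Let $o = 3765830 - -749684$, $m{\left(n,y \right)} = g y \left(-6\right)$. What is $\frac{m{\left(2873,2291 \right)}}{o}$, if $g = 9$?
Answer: $- \frac{61857}{2257757} \approx -0.027398$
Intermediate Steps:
$m{\left(n,y \right)} = - 54 y$ ($m{\left(n,y \right)} = 9 y \left(-6\right) = - 54 y$)
$o = 4515514$ ($o = 3765830 + 749684 = 4515514$)
$\frac{m{\left(2873,2291 \right)}}{o} = \frac{\left(-54\right) 2291}{4515514} = \left(-123714\right) \frac{1}{4515514} = - \frac{61857}{2257757}$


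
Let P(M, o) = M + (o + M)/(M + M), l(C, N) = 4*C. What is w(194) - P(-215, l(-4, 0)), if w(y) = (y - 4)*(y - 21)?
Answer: 14226319/430 ≈ 33084.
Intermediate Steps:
w(y) = (-21 + y)*(-4 + y) (w(y) = (-4 + y)*(-21 + y) = (-21 + y)*(-4 + y))
P(M, o) = M + (M + o)/(2*M) (P(M, o) = M + (M + o)/((2*M)) = M + (M + o)*(1/(2*M)) = M + (M + o)/(2*M))
w(194) - P(-215, l(-4, 0)) = (84 + 194² - 25*194) - (½ - 215 + (½)*(4*(-4))/(-215)) = (84 + 37636 - 4850) - (½ - 215 + (½)*(-16)*(-1/215)) = 32870 - (½ - 215 + 8/215) = 32870 - 1*(-92219/430) = 32870 + 92219/430 = 14226319/430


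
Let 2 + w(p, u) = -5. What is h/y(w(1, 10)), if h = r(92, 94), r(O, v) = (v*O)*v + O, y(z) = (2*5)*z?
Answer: -406502/35 ≈ -11614.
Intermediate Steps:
w(p, u) = -7 (w(p, u) = -2 - 5 = -7)
y(z) = 10*z
r(O, v) = O + O*v² (r(O, v) = (O*v)*v + O = O*v² + O = O + O*v²)
h = 813004 (h = 92*(1 + 94²) = 92*(1 + 8836) = 92*8837 = 813004)
h/y(w(1, 10)) = 813004/((10*(-7))) = 813004/(-70) = 813004*(-1/70) = -406502/35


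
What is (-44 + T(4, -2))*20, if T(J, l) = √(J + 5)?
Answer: -820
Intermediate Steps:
T(J, l) = √(5 + J)
(-44 + T(4, -2))*20 = (-44 + √(5 + 4))*20 = (-44 + √9)*20 = (-44 + 3)*20 = -41*20 = -820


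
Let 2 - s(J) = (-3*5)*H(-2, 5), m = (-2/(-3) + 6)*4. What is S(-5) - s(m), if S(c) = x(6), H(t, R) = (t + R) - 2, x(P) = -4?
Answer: -21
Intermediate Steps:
H(t, R) = -2 + R + t (H(t, R) = (R + t) - 2 = -2 + R + t)
S(c) = -4
m = 80/3 (m = (-2*(-⅓) + 6)*4 = (⅔ + 6)*4 = (20/3)*4 = 80/3 ≈ 26.667)
s(J) = 17 (s(J) = 2 - (-3*5)*(-2 + 5 - 2) = 2 - (-15) = 2 - 1*(-15) = 2 + 15 = 17)
S(-5) - s(m) = -4 - 1*17 = -4 - 17 = -21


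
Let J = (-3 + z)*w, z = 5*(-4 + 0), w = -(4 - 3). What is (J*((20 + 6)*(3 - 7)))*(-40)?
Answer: 95680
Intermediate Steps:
w = -1 (w = -1*1 = -1)
z = -20 (z = 5*(-4) = -20)
J = 23 (J = (-3 - 20)*(-1) = -23*(-1) = 23)
(J*((20 + 6)*(3 - 7)))*(-40) = (23*((20 + 6)*(3 - 7)))*(-40) = (23*(26*(-4)))*(-40) = (23*(-104))*(-40) = -2392*(-40) = 95680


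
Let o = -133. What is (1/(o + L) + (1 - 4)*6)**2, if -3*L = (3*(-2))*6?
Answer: 4748041/14641 ≈ 324.30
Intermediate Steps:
L = 12 (L = -3*(-2)*6/3 = -(-2)*6 = -1/3*(-36) = 12)
(1/(o + L) + (1 - 4)*6)**2 = (1/(-133 + 12) + (1 - 4)*6)**2 = (1/(-121) - 3*6)**2 = (-1/121 - 18)**2 = (-2179/121)**2 = 4748041/14641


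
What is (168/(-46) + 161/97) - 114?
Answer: -258779/2231 ≈ -115.99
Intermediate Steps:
(168/(-46) + 161/97) - 114 = (168*(-1/46) + 161*(1/97)) - 114 = (-84/23 + 161/97) - 114 = -4445/2231 - 114 = -258779/2231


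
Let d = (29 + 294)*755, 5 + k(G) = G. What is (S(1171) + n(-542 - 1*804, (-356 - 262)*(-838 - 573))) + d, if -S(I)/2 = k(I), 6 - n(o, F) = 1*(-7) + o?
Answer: 242892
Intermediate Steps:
n(o, F) = 13 - o (n(o, F) = 6 - (1*(-7) + o) = 6 - (-7 + o) = 6 + (7 - o) = 13 - o)
k(G) = -5 + G
d = 243865 (d = 323*755 = 243865)
S(I) = 10 - 2*I (S(I) = -2*(-5 + I) = 10 - 2*I)
(S(1171) + n(-542 - 1*804, (-356 - 262)*(-838 - 573))) + d = ((10 - 2*1171) + (13 - (-542 - 1*804))) + 243865 = ((10 - 2342) + (13 - (-542 - 804))) + 243865 = (-2332 + (13 - 1*(-1346))) + 243865 = (-2332 + (13 + 1346)) + 243865 = (-2332 + 1359) + 243865 = -973 + 243865 = 242892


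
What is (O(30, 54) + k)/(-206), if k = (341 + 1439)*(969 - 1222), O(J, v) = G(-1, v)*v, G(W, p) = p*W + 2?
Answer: 226574/103 ≈ 2199.7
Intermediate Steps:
G(W, p) = 2 + W*p (G(W, p) = W*p + 2 = 2 + W*p)
O(J, v) = v*(2 - v) (O(J, v) = (2 - v)*v = v*(2 - v))
k = -450340 (k = 1780*(-253) = -450340)
(O(30, 54) + k)/(-206) = (54*(2 - 1*54) - 450340)/(-206) = (54*(2 - 54) - 450340)*(-1/206) = (54*(-52) - 450340)*(-1/206) = (-2808 - 450340)*(-1/206) = -453148*(-1/206) = 226574/103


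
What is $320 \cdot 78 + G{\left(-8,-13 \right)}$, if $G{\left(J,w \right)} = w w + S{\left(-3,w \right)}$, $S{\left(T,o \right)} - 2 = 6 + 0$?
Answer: $25137$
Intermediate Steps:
$S{\left(T,o \right)} = 8$ ($S{\left(T,o \right)} = 2 + \left(6 + 0\right) = 2 + 6 = 8$)
$G{\left(J,w \right)} = 8 + w^{2}$ ($G{\left(J,w \right)} = w w + 8 = w^{2} + 8 = 8 + w^{2}$)
$320 \cdot 78 + G{\left(-8,-13 \right)} = 320 \cdot 78 + \left(8 + \left(-13\right)^{2}\right) = 24960 + \left(8 + 169\right) = 24960 + 177 = 25137$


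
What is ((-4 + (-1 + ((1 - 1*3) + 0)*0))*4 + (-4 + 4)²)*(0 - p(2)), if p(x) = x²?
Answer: 80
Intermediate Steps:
((-4 + (-1 + ((1 - 1*3) + 0)*0))*4 + (-4 + 4)²)*(0 - p(2)) = ((-4 + (-1 + ((1 - 1*3) + 0)*0))*4 + (-4 + 4)²)*(0 - 1*2²) = ((-4 + (-1 + ((1 - 3) + 0)*0))*4 + 0²)*(0 - 1*4) = ((-4 + (-1 + (-2 + 0)*0))*4 + 0)*(0 - 4) = ((-4 + (-1 - 2*0))*4 + 0)*(-4) = ((-4 + (-1 + 0))*4 + 0)*(-4) = ((-4 - 1)*4 + 0)*(-4) = (-5*4 + 0)*(-4) = (-20 + 0)*(-4) = -20*(-4) = 80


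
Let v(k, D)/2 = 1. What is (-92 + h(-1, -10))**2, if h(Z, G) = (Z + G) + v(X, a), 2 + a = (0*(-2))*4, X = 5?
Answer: 10201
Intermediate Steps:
a = -2 (a = -2 + (0*(-2))*4 = -2 + 0*4 = -2 + 0 = -2)
v(k, D) = 2 (v(k, D) = 2*1 = 2)
h(Z, G) = 2 + G + Z (h(Z, G) = (Z + G) + 2 = (G + Z) + 2 = 2 + G + Z)
(-92 + h(-1, -10))**2 = (-92 + (2 - 10 - 1))**2 = (-92 - 9)**2 = (-101)**2 = 10201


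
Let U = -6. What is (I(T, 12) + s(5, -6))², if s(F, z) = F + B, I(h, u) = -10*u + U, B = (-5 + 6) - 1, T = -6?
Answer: 14641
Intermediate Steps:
B = 0 (B = 1 - 1 = 0)
I(h, u) = -6 - 10*u (I(h, u) = -10*u - 6 = -6 - 10*u)
s(F, z) = F (s(F, z) = F + 0 = F)
(I(T, 12) + s(5, -6))² = ((-6 - 10*12) + 5)² = ((-6 - 120) + 5)² = (-126 + 5)² = (-121)² = 14641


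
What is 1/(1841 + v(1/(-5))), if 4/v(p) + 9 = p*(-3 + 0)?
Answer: 21/38651 ≈ 0.00054332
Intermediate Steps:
v(p) = 4/(-9 - 3*p) (v(p) = 4/(-9 + p*(-3 + 0)) = 4/(-9 + p*(-3)) = 4/(-9 - 3*p))
1/(1841 + v(1/(-5))) = 1/(1841 - 4/(9 + 3/(-5))) = 1/(1841 - 4/(9 + 3*(-⅕))) = 1/(1841 - 4/(9 - ⅗)) = 1/(1841 - 4/42/5) = 1/(1841 - 4*5/42) = 1/(1841 - 10/21) = 1/(38651/21) = 21/38651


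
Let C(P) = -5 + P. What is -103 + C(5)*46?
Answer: -103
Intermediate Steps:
-103 + C(5)*46 = -103 + (-5 + 5)*46 = -103 + 0*46 = -103 + 0 = -103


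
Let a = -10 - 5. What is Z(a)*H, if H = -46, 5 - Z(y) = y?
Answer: -920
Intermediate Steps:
a = -15
Z(y) = 5 - y
Z(a)*H = (5 - 1*(-15))*(-46) = (5 + 15)*(-46) = 20*(-46) = -920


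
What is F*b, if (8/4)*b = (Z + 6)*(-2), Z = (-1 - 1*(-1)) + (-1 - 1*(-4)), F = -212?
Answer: 1908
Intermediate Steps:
Z = 3 (Z = (-1 + 1) + (-1 + 4) = 0 + 3 = 3)
b = -9 (b = ((3 + 6)*(-2))/2 = (9*(-2))/2 = (½)*(-18) = -9)
F*b = -212*(-9) = 1908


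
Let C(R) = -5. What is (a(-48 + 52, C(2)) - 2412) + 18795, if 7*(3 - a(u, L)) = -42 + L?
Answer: 114749/7 ≈ 16393.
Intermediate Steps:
a(u, L) = 9 - L/7 (a(u, L) = 3 - (-42 + L)/7 = 3 + (6 - L/7) = 9 - L/7)
(a(-48 + 52, C(2)) - 2412) + 18795 = ((9 - ⅐*(-5)) - 2412) + 18795 = ((9 + 5/7) - 2412) + 18795 = (68/7 - 2412) + 18795 = -16816/7 + 18795 = 114749/7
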